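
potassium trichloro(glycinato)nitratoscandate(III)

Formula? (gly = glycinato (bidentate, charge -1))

K2[ScCl3(gly)(NO3)]

Ligands: 1 glycinato (gly, -1), 1 nitrato (NO3, -1), 3 chloro (Cl, -1). Ligand charge sum = -5.
With Sc in oxidation state +3, the complex ion is [Sc...]^2−.
Charge balance with potassium (+1) requires 1 complex ion per 2 potassium.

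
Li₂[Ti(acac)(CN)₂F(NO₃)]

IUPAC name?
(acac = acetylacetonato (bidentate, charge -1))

lithium (acetylacetonato)dicyanofluoronitratotitanate(III)

The 2 lithium counter-ions carry a total charge of +2, so each complex ion is 2−.
Ligand charges: 1×acetylacetonato (-1 each), 2×cyano (-1 each), 1×fluoro (-1 each), 1×nitrato (-1 each); total -5. So Ti + (-5) = 2−, giving Ti = +3.
Ligands are named alphabetically: acetylacetonato before cyano before fluoro before nitrato.
The complex ion is anionic, so titanium takes the -ate form titanate(III).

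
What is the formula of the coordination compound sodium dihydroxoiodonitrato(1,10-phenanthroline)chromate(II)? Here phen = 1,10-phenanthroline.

Ligands: 1 iodo (I, -1), 2 hydroxo (OH, -1), 1 1,10-phenanthroline (phen, neutral), 1 nitrato (NO3, -1). Ligand charge sum = -4.
Charge balance with sodium (+1) requires 1 complex ion per 2 sodium.

Na2[CrI(NO3)(OH)2(phen)]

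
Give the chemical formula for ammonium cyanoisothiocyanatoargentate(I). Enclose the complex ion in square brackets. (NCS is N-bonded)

Ligands: 1 cyano (CN, -1), 1 isothiocyanato (NCS, -1). Ligand charge sum = -2.
With Ag in oxidation state +1, the complex ion is [Ag...]^1−.
Charge balance with ammonium (+1) requires 1 complex ion per 1 ammonium.

NH4[Ag(CN)(NCS)]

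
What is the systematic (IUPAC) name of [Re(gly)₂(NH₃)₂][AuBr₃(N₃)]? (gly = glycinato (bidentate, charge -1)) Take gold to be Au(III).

Both ions are complex: the cation is named first with the plain metal name, the anion second with the -ate form; each ion's ligands are alphabetised independently.
Au is given as +3; the anion's ligand charges sum to -4, so the complex anion is 1−.
A 1:1 salt means the cation carries the equal and opposite charge, 1+.
Cation: ligand charges sum to -2; for the ion to be 1+, Re = +3.

diamminebis(glycinato)rhenium(III) azidotribromoaurate(III)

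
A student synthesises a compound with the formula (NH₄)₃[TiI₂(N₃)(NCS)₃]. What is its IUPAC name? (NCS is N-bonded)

ammonium azidodiiodotriisothiocyanatotitanate(III)

The 3 ammonium counter-ions carry a total charge of +3, so each complex ion is 3−.
Ligand charges: 3×isothiocyanato (-1 each), 2×iodo (-1 each), 1×azido (-1 each); total -6. So Ti + (-6) = 3−, giving Ti = +3.
The complex ion is anionic, so titanium takes the -ate form titanate(III).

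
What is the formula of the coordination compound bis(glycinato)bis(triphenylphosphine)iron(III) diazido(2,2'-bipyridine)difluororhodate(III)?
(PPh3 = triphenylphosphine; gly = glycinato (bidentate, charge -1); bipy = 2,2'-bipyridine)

Cation [Fe…]: ligand charges -2, Fe(III) ⇒ ion charge 1+.
Anion [Rh…]: ligand charges -4, Rh(III) ⇒ ion charge 1−.
One 1+ cation balances one 1− anion.

[Fe(gly)2(PPh3)2][Rh(bipy)F2(N3)2]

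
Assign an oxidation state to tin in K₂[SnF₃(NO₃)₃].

+4

2 potassium outside the brackets (+1 each) → the complex ion is 2−.
Ligand charges: 3×F = -3; 3×NO3 = -3; sum -6.
Sn + (-6) = 2− ⇒ Sn is +4.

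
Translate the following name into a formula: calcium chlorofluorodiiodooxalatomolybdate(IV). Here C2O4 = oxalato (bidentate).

Ca[Mo(C2O4)ClFI2]

Ligands: 1 fluoro (F, -1), 1 chloro (Cl, -1), 1 oxalato (C2O4, -2), 2 iodo (I, -1). Ligand charge sum = -6.
Charge balance with calcium (+2) requires 1 complex ion per 1 calcium.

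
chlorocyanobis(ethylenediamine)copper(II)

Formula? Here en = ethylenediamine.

Ligands: 2 ethylenediamine (en, neutral), 1 chloro (Cl, -1), 1 cyano (CN, -1). Ligand charge sum = -2.
With Cu in oxidation state +2, the complex ion is [Cu...].

[CuCl(CN)(en)2]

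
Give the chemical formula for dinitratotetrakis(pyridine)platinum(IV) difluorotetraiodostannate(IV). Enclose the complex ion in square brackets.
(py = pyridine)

[Pt(NO3)2(py)4][SnF2I4]

Cation [Pt…]: ligand charges -2, Pt(IV) ⇒ ion charge 2+.
Anion [Sn…]: ligand charges -6, Sn(IV) ⇒ ion charge 2−.
One 2+ cation balances one 2− anion.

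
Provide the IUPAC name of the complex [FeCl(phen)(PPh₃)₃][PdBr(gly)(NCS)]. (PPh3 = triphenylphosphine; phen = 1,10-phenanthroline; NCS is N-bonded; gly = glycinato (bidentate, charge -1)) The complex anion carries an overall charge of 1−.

The complex anion is given as 1−; its ligand charges sum to -3, so Pd = +2.
A 1:1 salt means the cation carries the equal and opposite charge, 1+.
Cation: ligand charges sum to -1; for the ion to be 1+, Fe = +2.

chloro(1,10-phenanthroline)tris(triphenylphosphine)iron(II) bromo(glycinato)isothiocyanatopalladate(II)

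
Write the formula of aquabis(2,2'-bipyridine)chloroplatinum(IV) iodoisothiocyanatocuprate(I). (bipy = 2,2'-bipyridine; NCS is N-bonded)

[Pt(bipy)2Cl(H2O)][CuI(NCS)]3

Cation [Pt…]: ligand charges -1, Pt(IV) ⇒ ion charge 3+.
Anion [Cu…]: ligand charges -2, Cu(I) ⇒ ion charge 1−.
One 3+ cation requires 3 of the 1− anion.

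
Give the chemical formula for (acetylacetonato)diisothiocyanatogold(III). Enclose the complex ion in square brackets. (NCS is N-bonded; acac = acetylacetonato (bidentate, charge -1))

[Au(acac)(NCS)2]

Ligands: 2 isothiocyanato (NCS, -1), 1 acetylacetonato (acac, -1). Ligand charge sum = -3.
With Au in oxidation state +3, the complex ion is [Au...].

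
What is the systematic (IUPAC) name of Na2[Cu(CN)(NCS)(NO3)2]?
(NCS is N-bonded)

sodium cyanoisothiocyanatodinitratocuprate(II)

The 2 sodium counter-ions carry a total charge of +2, so each complex ion is 2−.
Ligand charges: 1×cyano (-1 each), 2×nitrato (-1 each), 1×isothiocyanato (-1 each); total -4. So Cu + (-4) = 2−, giving Cu = +2.
The complex ion is anionic, so copper takes the -ate form cuprate(II).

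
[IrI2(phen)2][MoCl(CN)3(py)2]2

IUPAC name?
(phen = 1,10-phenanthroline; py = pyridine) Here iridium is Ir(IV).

Both ions are complex: the cation is named first with the plain metal name, the anion second with the -ate form; each ion's ligands are alphabetised independently.
Ir is given as +4; the cation's ligand charges sum to -2, so the complex cation is 2+.
With 2 anions per cation, each anion must be 2/2 = 1−.
Anion: ligand charges sum to -4; for the ion to be 1−, Mo = +3.

diiodobis(1,10-phenanthroline)iridium(IV) chlorotricyanobis(pyridine)molybdate(III)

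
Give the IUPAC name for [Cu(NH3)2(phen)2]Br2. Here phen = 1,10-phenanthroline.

The 2 bromide counter-ions carry a total charge of -2, so each complex ion is 2+.
Ligand charges: 2×1,10-phenanthroline (neutral), 2×ammine (neutral); total 0. So Cu + (0) = 2+, giving Cu = +2.
Ligands are named alphabetically: ammine before phenanthroline.

diamminebis(1,10-phenanthroline)copper(II) bromide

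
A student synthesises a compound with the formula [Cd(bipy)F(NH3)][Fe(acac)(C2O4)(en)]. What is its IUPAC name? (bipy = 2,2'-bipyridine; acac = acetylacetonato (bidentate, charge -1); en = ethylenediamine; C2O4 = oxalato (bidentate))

Cadmium is always +2 in its complexes; the cation's ligand charges sum to -1, so the complex cation is 1+.
A 1:1 salt means the anion carries the equal and opposite charge, 1−.
Anion: ligand charges sum to -3; for the ion to be 1−, Fe = +2.

ammine(2,2'-bipyridine)fluorocadmium(II) (acetylacetonato)(ethylenediamine)oxalatoferrate(II)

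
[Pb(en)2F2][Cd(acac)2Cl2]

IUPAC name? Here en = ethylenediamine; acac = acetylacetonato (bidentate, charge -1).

bis(ethylenediamine)difluorolead(IV) bis(acetylacetonato)dichlorocadmate(II)

Cadmium is always +2 in its complexes; the anion's ligand charges sum to -4, so the complex anion is 2−.
A 1:1 salt means the cation carries the equal and opposite charge, 2+.
Cation: ligand charges sum to -2; for the ion to be 2+, Pb = +4.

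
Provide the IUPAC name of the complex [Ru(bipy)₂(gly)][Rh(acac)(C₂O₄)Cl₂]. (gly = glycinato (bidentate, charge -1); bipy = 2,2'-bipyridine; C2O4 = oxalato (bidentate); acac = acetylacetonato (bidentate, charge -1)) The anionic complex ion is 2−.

The complex anion is given as 2−; its ligand charges sum to -5, so Rh = +3.
A 1:1 salt means the cation carries the equal and opposite charge, 2+.
Cation: ligand charges sum to -1; for the ion to be 2+, Ru = +3.

bis(2,2'-bipyridine)(glycinato)ruthenium(III) (acetylacetonato)dichlorooxalatorhodate(III)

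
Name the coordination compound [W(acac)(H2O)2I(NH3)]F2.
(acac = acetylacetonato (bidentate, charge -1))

The 2 fluoride counter-ions carry a total charge of -2, so each complex ion is 2+.
Ligand charges: 1×ammine (neutral), 2×aqua (neutral), 1×iodo (-1 each), 1×acetylacetonato (-1 each); total -2. So W + (-2) = 2+, giving W = +4.
Ligands are named alphabetically: acetylacetonato before ammine before aqua before iodo.

(acetylacetonato)amminediaquaiodotungsten(IV) fluoride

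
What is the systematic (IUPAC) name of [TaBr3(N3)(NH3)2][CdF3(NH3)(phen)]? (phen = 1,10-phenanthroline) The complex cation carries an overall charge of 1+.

diammineazidotribromotantalum(V) amminetrifluoro(1,10-phenanthroline)cadmate(II)

Both ions are complex: the cation is named first with the plain metal name, the anion second with the -ate form; each ion's ligands are alphabetised independently.
The complex cation is given as 1+; its ligand charges sum to -4, so Ta = +5.
A 1:1 salt means the anion carries the equal and opposite charge, 1−.
Anion: ligand charges sum to -3; for the ion to be 1−, Cd = +2.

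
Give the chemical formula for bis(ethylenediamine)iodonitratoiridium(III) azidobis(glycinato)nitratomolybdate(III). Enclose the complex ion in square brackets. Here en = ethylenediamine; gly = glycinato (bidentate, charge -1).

[Ir(en)2I(NO3)][Mo(gly)2(N3)(NO3)]

Cation [Ir…]: ligand charges -2, Ir(III) ⇒ ion charge 1+.
Anion [Mo…]: ligand charges -4, Mo(III) ⇒ ion charge 1−.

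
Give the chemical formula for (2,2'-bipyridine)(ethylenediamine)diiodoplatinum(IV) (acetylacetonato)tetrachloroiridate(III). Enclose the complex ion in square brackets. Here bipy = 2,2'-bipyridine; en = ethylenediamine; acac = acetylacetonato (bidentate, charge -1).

Cation [Pt…]: ligand charges -2, Pt(IV) ⇒ ion charge 2+.
Anion [Ir…]: ligand charges -5, Ir(III) ⇒ ion charge 2−.
One 2+ cation balances one 2− anion.

[Pt(bipy)(en)I2][Ir(acac)Cl4]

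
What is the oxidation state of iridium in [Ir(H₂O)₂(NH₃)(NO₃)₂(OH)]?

No counter-ion: the bracketed complex is neutral.
Ligand charges: 2×H2O neutral; 1×OH = -1; 2×NO3 = -2; 1×NH3 neutral; sum -3.
Ir + (-3) = 0 ⇒ Ir is +3.

+3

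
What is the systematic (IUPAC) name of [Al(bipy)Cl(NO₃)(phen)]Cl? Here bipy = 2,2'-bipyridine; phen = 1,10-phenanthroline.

The 1 chloride counter-ion carries a total charge of -1, so each complex ion is 1+.
Ligand charges: 1×2,2'-bipyridine (neutral), 1×nitrato (-1 each), 1×1,10-phenanthroline (neutral), 1×chloro (-1 each); total -2. So Al + (-2) = 1+, giving Al = +3.
Ligands are named alphabetically: bipyridine before chloro before nitrato before phenanthroline.

(2,2'-bipyridine)chloronitrato(1,10-phenanthroline)aluminium(III) chloride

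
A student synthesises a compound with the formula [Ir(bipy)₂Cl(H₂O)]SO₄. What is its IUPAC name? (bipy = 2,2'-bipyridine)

aquabis(2,2'-bipyridine)chloroiridium(III) sulfate

The 1 sulfate counter-ion carries a total charge of -2, so each complex ion is 2+.
Ligand charges: 1×aqua (neutral), 2×2,2'-bipyridine (neutral), 1×chloro (-1 each); total -1. So Ir + (-1) = 2+, giving Ir = +3.
Ligands are named alphabetically: aqua before bipyridine before chloro.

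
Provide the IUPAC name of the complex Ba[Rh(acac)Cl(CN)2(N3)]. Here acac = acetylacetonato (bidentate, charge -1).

The 1 barium counter-ion carries a total charge of +2, so each complex ion is 2−.
Ligand charges: 2×cyano (-1 each), 1×acetylacetonato (-1 each), 1×azido (-1 each), 1×chloro (-1 each); total -5. So Rh + (-5) = 2−, giving Rh = +3.
The complex ion is anionic, so rhodium takes the -ate form rhodate(III).

barium (acetylacetonato)azidochlorodicyanorhodate(III)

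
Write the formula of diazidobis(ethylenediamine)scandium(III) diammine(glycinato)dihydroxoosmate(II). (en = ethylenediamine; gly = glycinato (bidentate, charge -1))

[Sc(en)2(N3)2][Os(gly)(NH3)2(OH)2]

Cation [Sc…]: ligand charges -2, Sc(III) ⇒ ion charge 1+.
Anion [Os…]: ligand charges -3, Os(II) ⇒ ion charge 1−.
One 1+ cation balances one 1− anion.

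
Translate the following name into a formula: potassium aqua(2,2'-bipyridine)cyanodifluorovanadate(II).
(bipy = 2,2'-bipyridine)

Ligands: 1 aqua (H2O, neutral), 2 fluoro (F, -1), 1 2,2'-bipyridine (bipy, neutral), 1 cyano (CN, -1). Ligand charge sum = -3.
Charge balance with potassium (+1) requires 1 complex ion per 1 potassium.

K[V(bipy)(CN)F2(H2O)]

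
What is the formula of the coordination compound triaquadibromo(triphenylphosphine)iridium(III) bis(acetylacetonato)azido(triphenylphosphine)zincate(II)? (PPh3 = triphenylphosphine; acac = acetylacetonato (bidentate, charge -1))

Cation [Ir…]: ligand charges -2, Ir(III) ⇒ ion charge 1+.
Anion [Zn…]: ligand charges -3, Zn(II) ⇒ ion charge 1−.
One 1+ cation balances one 1− anion.

[IrBr2(H2O)3(PPh3)][Zn(acac)2(N3)(PPh3)]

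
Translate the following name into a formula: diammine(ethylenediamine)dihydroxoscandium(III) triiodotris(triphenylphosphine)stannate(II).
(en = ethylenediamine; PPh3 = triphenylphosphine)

[Sc(en)(NH3)2(OH)2][SnI3(PPh3)3]

Cation [Sc…]: ligand charges -2, Sc(III) ⇒ ion charge 1+.
Anion [Sn…]: ligand charges -3, Sn(II) ⇒ ion charge 1−.
One 1+ cation balances one 1− anion.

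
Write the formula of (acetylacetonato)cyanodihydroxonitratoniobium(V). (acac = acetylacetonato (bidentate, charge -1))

[Nb(acac)(CN)(NO3)(OH)2]

Ligands: 1 cyano (CN, -1), 1 nitrato (NO3, -1), 2 hydroxo (OH, -1), 1 acetylacetonato (acac, -1). Ligand charge sum = -5.
With Nb in oxidation state +5, the complex ion is [Nb...].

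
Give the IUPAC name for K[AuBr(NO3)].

potassium bromonitratoaurate(I)

The 1 potassium counter-ion carries a total charge of +1, so each complex ion is 1−.
Ligand charges: 1×bromo (-1 each), 1×nitrato (-1 each); total -2. So Au + (-2) = 1−, giving Au = +1.
Ligands are named alphabetically: bromo before nitrato.
The complex ion is anionic, so gold takes the -ate form aurate(I).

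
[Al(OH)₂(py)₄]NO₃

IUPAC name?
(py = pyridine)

The 1 nitrate counter-ion carries a total charge of -1, so each complex ion is 1+.
Ligand charges: 2×hydroxo (-1 each), 4×pyridine (neutral); total -2. So Al + (-2) = 1+, giving Al = +3.
Ligands are named alphabetically: hydroxo before pyridine.

dihydroxotetrakis(pyridine)aluminium(III) nitrate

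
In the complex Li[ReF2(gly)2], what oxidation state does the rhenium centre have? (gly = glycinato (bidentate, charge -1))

+3

1 lithium outside the brackets (+1 each) → the complex ion is 1−.
Ligand charges: 2×F = -2; 2×gly = -2; sum -4.
Re + (-4) = 1− ⇒ Re is +3.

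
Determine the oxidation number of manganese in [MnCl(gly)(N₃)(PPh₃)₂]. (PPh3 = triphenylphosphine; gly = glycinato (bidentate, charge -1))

+3

No counter-ion: the bracketed complex is neutral.
Ligand charges: 1×N3 = -1; 2×PPh3 neutral; 1×Cl = -1; 1×gly = -1; sum -3.
Mn + (-3) = 0 ⇒ Mn is +3.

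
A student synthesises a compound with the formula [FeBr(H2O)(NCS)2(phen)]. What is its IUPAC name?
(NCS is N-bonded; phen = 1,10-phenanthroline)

There is no counter-ion, so the complex is neutral overall.
Ligand charges: 1×aqua (neutral), 1×bromo (-1 each), 2×isothiocyanato (-1 each), 1×1,10-phenanthroline (neutral); total -3. So Fe + (-3) = 0, giving Fe = +3.
Ligands are named alphabetically: aqua before bromo before isothiocyanato before phenanthroline.

aquabromodiisothiocyanato(1,10-phenanthroline)iron(III)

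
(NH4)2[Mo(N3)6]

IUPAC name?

ammonium hexaazidomolybdate(IV)

The 2 ammonium counter-ions carry a total charge of +2, so each complex ion is 2−.
Ligand charges: 6×azido (-1 each); total -6. So Mo + (-6) = 2−, giving Mo = +4.
The complex ion is anionic, so molybdenum takes the -ate form molybdate(IV).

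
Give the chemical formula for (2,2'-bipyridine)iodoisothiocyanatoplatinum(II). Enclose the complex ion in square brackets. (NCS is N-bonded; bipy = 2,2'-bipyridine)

Ligands: 1 isothiocyanato (NCS, -1), 1 iodo (I, -1), 1 2,2'-bipyridine (bipy, neutral). Ligand charge sum = -2.
With Pt in oxidation state +2, the complex ion is [Pt...].

[Pt(bipy)I(NCS)]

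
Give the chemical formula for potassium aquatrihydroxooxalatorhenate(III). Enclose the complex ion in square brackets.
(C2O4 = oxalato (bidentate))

Ligands: 1 aqua (H2O, neutral), 3 hydroxo (OH, -1), 1 oxalato (C2O4, -2). Ligand charge sum = -5.
Charge balance with potassium (+1) requires 1 complex ion per 2 potassium.

K2[Re(C2O4)(H2O)(OH)3]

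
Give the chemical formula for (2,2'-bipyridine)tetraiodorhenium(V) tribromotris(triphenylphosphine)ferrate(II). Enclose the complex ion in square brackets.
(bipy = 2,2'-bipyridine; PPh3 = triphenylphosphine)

[Re(bipy)I4][FeBr3(PPh3)3]

Cation [Re…]: ligand charges -4, Re(V) ⇒ ion charge 1+.
Anion [Fe…]: ligand charges -3, Fe(II) ⇒ ion charge 1−.
One 1+ cation balances one 1− anion.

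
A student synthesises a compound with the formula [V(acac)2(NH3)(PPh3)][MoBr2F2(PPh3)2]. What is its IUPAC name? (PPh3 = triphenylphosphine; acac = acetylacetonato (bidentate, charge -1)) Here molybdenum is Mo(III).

bis(acetylacetonato)ammine(triphenylphosphine)vanadium(III) dibromodifluorobis(triphenylphosphine)molybdate(III)

Mo is given as +3; the anion's ligand charges sum to -4, so the complex anion is 1−.
A 1:1 salt means the cation carries the equal and opposite charge, 1+.
Cation: ligand charges sum to -2; for the ion to be 1+, V = +3.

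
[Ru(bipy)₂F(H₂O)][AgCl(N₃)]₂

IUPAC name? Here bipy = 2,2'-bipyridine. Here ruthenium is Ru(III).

Both ions are complex: the cation is named first with the plain metal name, the anion second with the -ate form; each ion's ligands are alphabetised independently.
Ru is given as +3; the cation's ligand charges sum to -1, so the complex cation is 2+.
With 2 anions per cation, each anion must be 2/2 = 1−.
Anion: ligand charges sum to -2; for the ion to be 1−, Ag = +1.

aquabis(2,2'-bipyridine)fluororuthenium(III) azidochloroargentate(I)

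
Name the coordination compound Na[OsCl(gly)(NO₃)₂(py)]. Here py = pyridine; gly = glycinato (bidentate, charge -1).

The 1 sodium counter-ion carries a total charge of +1, so each complex ion is 1−.
Ligand charges: 1×pyridine (neutral), 1×chloro (-1 each), 1×glycinato (-1 each), 2×nitrato (-1 each); total -4. So Os + (-4) = 1−, giving Os = +3.
Ligands are named alphabetically: chloro before glycinato before nitrato before pyridine.
The complex ion is anionic, so osmium takes the -ate form osmate(III).

sodium chloro(glycinato)dinitrato(pyridine)osmate(III)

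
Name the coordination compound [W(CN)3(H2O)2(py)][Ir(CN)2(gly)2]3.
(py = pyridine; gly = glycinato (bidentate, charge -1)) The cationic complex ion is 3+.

Both ions are complex: the cation is named first with the plain metal name, the anion second with the -ate form; each ion's ligands are alphabetised independently.
The complex cation is given as 3+; its ligand charges sum to -3, so W = +6.
With 3 anions per cation, each anion must be 3/3 = 1−.
Anion: ligand charges sum to -4; for the ion to be 1−, Ir = +3.

diaquatricyano(pyridine)tungsten(VI) dicyanobis(glycinato)iridate(III)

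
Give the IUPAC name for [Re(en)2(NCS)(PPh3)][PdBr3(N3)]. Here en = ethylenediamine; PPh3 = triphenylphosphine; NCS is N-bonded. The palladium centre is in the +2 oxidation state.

bis(ethylenediamine)isothiocyanato(triphenylphosphine)rhenium(III) azidotribromopalladate(II)

Pd is given as +2; the anion's ligand charges sum to -4, so the complex anion is 2−.
A 1:1 salt means the cation carries the equal and opposite charge, 2+.
Cation: ligand charges sum to -1; for the ion to be 2+, Re = +3.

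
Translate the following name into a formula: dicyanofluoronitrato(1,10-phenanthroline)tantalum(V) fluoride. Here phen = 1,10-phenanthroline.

Ligands: 1 fluoro (F, -1), 2 cyano (CN, -1), 1 1,10-phenanthroline (phen, neutral), 1 nitrato (NO3, -1). Ligand charge sum = -4.
Charge balance with fluoride (-1) requires 1 complex ion per 1 fluoride.

[Ta(CN)2F(NO3)(phen)]F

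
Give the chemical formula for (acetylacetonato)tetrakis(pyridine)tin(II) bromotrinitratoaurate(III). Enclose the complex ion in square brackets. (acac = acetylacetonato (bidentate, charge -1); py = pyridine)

Cation [Sn…]: ligand charges -1, Sn(II) ⇒ ion charge 1+.
Anion [Au…]: ligand charges -4, Au(III) ⇒ ion charge 1−.
One 1+ cation balances one 1− anion.

[Sn(acac)(py)4][AuBr(NO3)3]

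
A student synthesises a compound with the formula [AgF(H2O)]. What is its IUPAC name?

There is no counter-ion, so the complex is neutral overall.
Ligand charges: 1×fluoro (-1 each), 1×aqua (neutral); total -1. So Ag + (-1) = 0, giving Ag = +1.
Ligands are named alphabetically: aqua before fluoro.

aquafluorosilver(I)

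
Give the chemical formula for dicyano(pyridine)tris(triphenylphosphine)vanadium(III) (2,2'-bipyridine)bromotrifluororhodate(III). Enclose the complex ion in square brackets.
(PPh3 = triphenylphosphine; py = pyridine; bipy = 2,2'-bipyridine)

[V(CN)2(PPh3)3(py)][Rh(bipy)BrF3]

Cation [V…]: ligand charges -2, V(III) ⇒ ion charge 1+.
Anion [Rh…]: ligand charges -4, Rh(III) ⇒ ion charge 1−.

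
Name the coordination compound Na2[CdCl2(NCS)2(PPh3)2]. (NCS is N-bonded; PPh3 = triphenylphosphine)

sodium dichlorodiisothiocyanatobis(triphenylphosphine)cadmate(II)

The 2 sodium counter-ions carry a total charge of +2, so each complex ion is 2−.
Ligand charges: 2×isothiocyanato (-1 each), 2×triphenylphosphine (neutral), 2×chloro (-1 each); total -4. So Cd + (-4) = 2−, giving Cd = +2.
Ligands are named alphabetically: chloro before isothiocyanato before triphenylphosphine.
The complex ion is anionic, so cadmium takes the -ate form cadmate(II).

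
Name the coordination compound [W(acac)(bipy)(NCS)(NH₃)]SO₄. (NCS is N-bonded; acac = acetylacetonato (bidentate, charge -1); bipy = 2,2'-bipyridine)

(acetylacetonato)ammine(2,2'-bipyridine)isothiocyanatotungsten(IV) sulfate

The 1 sulfate counter-ion carries a total charge of -2, so each complex ion is 2+.
Ligand charges: 1×isothiocyanato (-1 each), 1×acetylacetonato (-1 each), 1×2,2'-bipyridine (neutral), 1×ammine (neutral); total -2. So W + (-2) = 2+, giving W = +4.
Ligands are named alphabetically: acetylacetonato before ammine before bipyridine before isothiocyanato.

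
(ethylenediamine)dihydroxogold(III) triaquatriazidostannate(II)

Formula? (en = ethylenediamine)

Cation [Au…]: ligand charges -2, Au(III) ⇒ ion charge 1+.
Anion [Sn…]: ligand charges -3, Sn(II) ⇒ ion charge 1−.
One 1+ cation balances one 1− anion.

[Au(en)(OH)2][Sn(H2O)3(N3)3]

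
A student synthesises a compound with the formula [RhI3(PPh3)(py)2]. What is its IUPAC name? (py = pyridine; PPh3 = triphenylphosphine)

triiodobis(pyridine)(triphenylphosphine)rhodium(III)

There is no counter-ion, so the complex is neutral overall.
Ligand charges: 3×iodo (-1 each), 2×pyridine (neutral), 1×triphenylphosphine (neutral); total -3. So Rh + (-3) = 0, giving Rh = +3.
Ligands are named alphabetically: iodo before pyridine before triphenylphosphine.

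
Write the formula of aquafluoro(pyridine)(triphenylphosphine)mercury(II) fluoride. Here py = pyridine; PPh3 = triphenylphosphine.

[HgF(H2O)(PPh3)(py)]F

Ligands: 1 pyridine (py, neutral), 1 aqua (H2O, neutral), 1 triphenylphosphine (PPh3, neutral), 1 fluoro (F, -1). Ligand charge sum = -1.
With Hg in oxidation state +2, the complex ion is [Hg...]^1+.
Charge balance with fluoride (-1) requires 1 complex ion per 1 fluoride.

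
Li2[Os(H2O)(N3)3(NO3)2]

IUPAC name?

The 2 lithium counter-ions carry a total charge of +2, so each complex ion is 2−.
Ligand charges: 3×azido (-1 each), 1×aqua (neutral), 2×nitrato (-1 each); total -5. So Os + (-5) = 2−, giving Os = +3.
Ligands are named alphabetically: aqua before azido before nitrato.
The complex ion is anionic, so osmium takes the -ate form osmate(III).

lithium aquatriazidodinitratoosmate(III)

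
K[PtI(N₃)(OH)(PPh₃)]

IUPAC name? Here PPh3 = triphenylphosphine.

potassium azidohydroxoiodo(triphenylphosphine)platinate(II)

The 1 potassium counter-ion carries a total charge of +1, so each complex ion is 1−.
Ligand charges: 1×azido (-1 each), 1×triphenylphosphine (neutral), 1×hydroxo (-1 each), 1×iodo (-1 each); total -3. So Pt + (-3) = 1−, giving Pt = +2.
Ligands are named alphabetically: azido before hydroxo before iodo before triphenylphosphine.
The complex ion is anionic, so platinum takes the -ate form platinate(II).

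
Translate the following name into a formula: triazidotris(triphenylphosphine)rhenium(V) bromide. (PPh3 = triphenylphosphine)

Ligands: 3 azido (N3, -1), 3 triphenylphosphine (PPh3, neutral). Ligand charge sum = -3.
Charge balance with bromide (-1) requires 1 complex ion per 2 bromide.

[Re(N3)3(PPh3)3]Br2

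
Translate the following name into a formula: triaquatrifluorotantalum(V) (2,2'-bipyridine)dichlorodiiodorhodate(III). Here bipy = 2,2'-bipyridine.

[TaF3(H2O)3][Rh(bipy)Cl2I2]2

Cation [Ta…]: ligand charges -3, Ta(V) ⇒ ion charge 2+.
Anion [Rh…]: ligand charges -4, Rh(III) ⇒ ion charge 1−.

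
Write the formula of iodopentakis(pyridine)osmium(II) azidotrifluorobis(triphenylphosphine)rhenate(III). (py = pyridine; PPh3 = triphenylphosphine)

[OsI(py)5][ReF3(N3)(PPh3)2]

Cation [Os…]: ligand charges -1, Os(II) ⇒ ion charge 1+.
Anion [Re…]: ligand charges -4, Re(III) ⇒ ion charge 1−.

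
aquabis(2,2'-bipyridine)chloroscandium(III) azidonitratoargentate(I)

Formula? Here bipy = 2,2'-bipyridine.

[Sc(bipy)2Cl(H2O)][Ag(N3)(NO3)]2

Cation [Sc…]: ligand charges -1, Sc(III) ⇒ ion charge 2+.
Anion [Ag…]: ligand charges -2, Ag(I) ⇒ ion charge 1−.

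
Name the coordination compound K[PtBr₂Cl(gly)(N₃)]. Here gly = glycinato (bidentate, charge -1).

potassium azidodibromochloro(glycinato)platinate(IV)

The 1 potassium counter-ion carries a total charge of +1, so each complex ion is 1−.
Ligand charges: 2×bromo (-1 each), 1×azido (-1 each), 1×chloro (-1 each), 1×glycinato (-1 each); total -5. So Pt + (-5) = 1−, giving Pt = +4.
Ligands are named alphabetically: azido before bromo before chloro before glycinato.
The complex ion is anionic, so platinum takes the -ate form platinate(IV).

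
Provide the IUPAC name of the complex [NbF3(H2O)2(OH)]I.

The 1 iodide counter-ion carries a total charge of -1, so each complex ion is 1+.
Ligand charges: 1×hydroxo (-1 each), 2×aqua (neutral), 3×fluoro (-1 each); total -4. So Nb + (-4) = 1+, giving Nb = +5.
Ligands are named alphabetically: aqua before fluoro before hydroxo.

diaquatrifluorohydroxoniobium(V) iodide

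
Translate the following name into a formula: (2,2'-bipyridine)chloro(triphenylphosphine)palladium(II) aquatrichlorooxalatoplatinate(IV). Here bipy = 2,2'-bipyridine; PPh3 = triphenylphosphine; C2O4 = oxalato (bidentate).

[Pd(bipy)Cl(PPh3)][Pt(C2O4)Cl3(H2O)]

Cation [Pd…]: ligand charges -1, Pd(II) ⇒ ion charge 1+.
Anion [Pt…]: ligand charges -5, Pt(IV) ⇒ ion charge 1−.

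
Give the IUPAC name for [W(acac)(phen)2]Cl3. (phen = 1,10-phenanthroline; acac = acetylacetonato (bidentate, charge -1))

(acetylacetonato)bis(1,10-phenanthroline)tungsten(IV) chloride

The 3 chloride counter-ions carry a total charge of -3, so each complex ion is 3+.
Ligand charges: 2×1,10-phenanthroline (neutral), 1×acetylacetonato (-1 each); total -1. So W + (-1) = 3+, giving W = +4.
Ligands are named alphabetically: acetylacetonato before phenanthroline.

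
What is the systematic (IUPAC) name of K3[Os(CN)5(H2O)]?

potassium aquapentacyanoosmate(II)

The 3 potassium counter-ions carry a total charge of +3, so each complex ion is 3−.
Ligand charges: 1×aqua (neutral), 5×cyano (-1 each); total -5. So Os + (-5) = 3−, giving Os = +2.
Ligands are named alphabetically: aqua before cyano.
The complex ion is anionic, so osmium takes the -ate form osmate(II).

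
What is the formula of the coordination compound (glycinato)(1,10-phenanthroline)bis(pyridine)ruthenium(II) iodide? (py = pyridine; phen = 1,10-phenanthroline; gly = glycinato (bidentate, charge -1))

Ligands: 2 pyridine (py, neutral), 1 1,10-phenanthroline (phen, neutral), 1 glycinato (gly, -1). Ligand charge sum = -1.
Charge balance with iodide (-1) requires 1 complex ion per 1 iodide.

[Ru(gly)(phen)(py)2]I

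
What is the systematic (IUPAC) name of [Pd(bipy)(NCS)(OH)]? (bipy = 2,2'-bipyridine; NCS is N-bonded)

(2,2'-bipyridine)hydroxoisothiocyanatopalladium(II)

There is no counter-ion, so the complex is neutral overall.
Ligand charges: 1×hydroxo (-1 each), 1×2,2'-bipyridine (neutral), 1×isothiocyanato (-1 each); total -2. So Pd + (-2) = 0, giving Pd = +2.
Ligands are named alphabetically: bipyridine before hydroxo before isothiocyanato.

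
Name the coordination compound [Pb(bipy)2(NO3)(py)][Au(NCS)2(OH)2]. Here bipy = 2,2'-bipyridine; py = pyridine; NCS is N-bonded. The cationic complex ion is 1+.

The complex cation is given as 1+; its ligand charges sum to -1, so Pb = +2.
A 1:1 salt means the anion carries the equal and opposite charge, 1−.
Anion: ligand charges sum to -4; for the ion to be 1−, Au = +3.

bis(2,2'-bipyridine)nitrato(pyridine)lead(II) dihydroxodiisothiocyanatoaurate(III)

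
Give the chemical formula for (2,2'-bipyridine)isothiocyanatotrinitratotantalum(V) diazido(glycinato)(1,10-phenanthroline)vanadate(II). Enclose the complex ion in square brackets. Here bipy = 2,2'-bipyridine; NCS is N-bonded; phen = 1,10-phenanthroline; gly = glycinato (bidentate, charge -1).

[Ta(bipy)(NCS)(NO3)3][V(gly)(N3)2(phen)]

Cation [Ta…]: ligand charges -4, Ta(V) ⇒ ion charge 1+.
Anion [V…]: ligand charges -3, V(II) ⇒ ion charge 1−.
One 1+ cation balances one 1− anion.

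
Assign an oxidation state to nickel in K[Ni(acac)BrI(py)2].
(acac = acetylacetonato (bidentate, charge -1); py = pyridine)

1 potassium outside the brackets (+1 each) → the complex ion is 1−.
Ligand charges: 1×acac = -1; 2×py neutral; 1×Br = -1; 1×I = -1; sum -3.
Ni + (-3) = 1− ⇒ Ni is +2.

+2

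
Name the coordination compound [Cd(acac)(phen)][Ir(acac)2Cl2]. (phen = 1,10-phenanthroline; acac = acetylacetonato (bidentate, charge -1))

Both ions are complex: the cation is named first with the plain metal name, the anion second with the -ate form; each ion's ligands are alphabetised independently.
Cadmium is always +2 in its complexes; the cation's ligand charges sum to -1, so the complex cation is 1+.
A 1:1 salt means the anion carries the equal and opposite charge, 1−.
Anion: ligand charges sum to -4; for the ion to be 1−, Ir = +3.

(acetylacetonato)(1,10-phenanthroline)cadmium(II) bis(acetylacetonato)dichloroiridate(III)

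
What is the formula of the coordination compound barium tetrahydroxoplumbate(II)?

Ligands: 4 hydroxo (OH, -1). Ligand charge sum = -4.
With Pb in oxidation state +2, the complex ion is [Pb...]^2−.
Charge balance with barium (+2) requires 1 complex ion per 1 barium.

Ba[Pb(OH)4]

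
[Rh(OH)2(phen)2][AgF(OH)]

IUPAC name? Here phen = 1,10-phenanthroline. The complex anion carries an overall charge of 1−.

Both ions are complex: the cation is named first with the plain metal name, the anion second with the -ate form; each ion's ligands are alphabetised independently.
The complex anion is given as 1−; its ligand charges sum to -2, so Ag = +1.
A 1:1 salt means the cation carries the equal and opposite charge, 1+.
Cation: ligand charges sum to -2; for the ion to be 1+, Rh = +3.

dihydroxobis(1,10-phenanthroline)rhodium(III) fluorohydroxoargentate(I)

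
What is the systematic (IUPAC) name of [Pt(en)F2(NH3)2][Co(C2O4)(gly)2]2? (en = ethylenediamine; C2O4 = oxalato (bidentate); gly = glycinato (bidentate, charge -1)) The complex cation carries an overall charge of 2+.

diammine(ethylenediamine)difluoroplatinum(IV) bis(glycinato)oxalatocobaltate(III)

The complex cation is given as 2+; its ligand charges sum to -2, so Pt = +4.
With 2 anions per cation, each anion must be 2/2 = 1−.
Anion: ligand charges sum to -4; for the ion to be 1−, Co = +3.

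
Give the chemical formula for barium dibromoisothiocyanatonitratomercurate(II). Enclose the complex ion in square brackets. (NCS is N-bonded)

Ligands: 2 bromo (Br, -1), 1 nitrato (NO3, -1), 1 isothiocyanato (NCS, -1). Ligand charge sum = -4.
With Hg in oxidation state +2, the complex ion is [Hg...]^2−.
Charge balance with barium (+2) requires 1 complex ion per 1 barium.

Ba[HgBr2(NCS)(NO3)]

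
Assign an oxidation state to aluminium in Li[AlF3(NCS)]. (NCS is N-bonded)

1 lithium outside the brackets (+1 each) → the complex ion is 1−.
Ligand charges: 3×F = -3; 1×NCS = -1; sum -4.
Al + (-4) = 1− ⇒ Al is +3.

+3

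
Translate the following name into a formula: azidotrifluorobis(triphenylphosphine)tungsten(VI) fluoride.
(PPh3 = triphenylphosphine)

Ligands: 1 azido (N3, -1), 2 triphenylphosphine (PPh3, neutral), 3 fluoro (F, -1). Ligand charge sum = -4.
With W in oxidation state +6, the complex ion is [W...]^2+.
Charge balance with fluoride (-1) requires 1 complex ion per 2 fluoride.

[WF3(N3)(PPh3)2]F2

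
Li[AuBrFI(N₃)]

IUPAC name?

lithium azidobromofluoroiodoaurate(III)

The 1 lithium counter-ion carries a total charge of +1, so each complex ion is 1−.
Ligand charges: 1×iodo (-1 each), 1×fluoro (-1 each), 1×azido (-1 each), 1×bromo (-1 each); total -4. So Au + (-4) = 1−, giving Au = +3.
The complex ion is anionic, so gold takes the -ate form aurate(III).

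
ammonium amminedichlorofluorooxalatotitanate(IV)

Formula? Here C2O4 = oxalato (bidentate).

NH4[Ti(C2O4)Cl2F(NH3)]

Ligands: 1 oxalato (C2O4, -2), 2 chloro (Cl, -1), 1 fluoro (F, -1), 1 ammine (NH3, neutral). Ligand charge sum = -5.
With Ti in oxidation state +4, the complex ion is [Ti...]^1−.
Charge balance with ammonium (+1) requires 1 complex ion per 1 ammonium.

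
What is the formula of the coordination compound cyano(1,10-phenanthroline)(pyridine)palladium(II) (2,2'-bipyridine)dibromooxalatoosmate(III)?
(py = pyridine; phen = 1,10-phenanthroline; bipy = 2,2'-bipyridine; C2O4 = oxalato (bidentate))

Cation [Pd…]: ligand charges -1, Pd(II) ⇒ ion charge 1+.
Anion [Os…]: ligand charges -4, Os(III) ⇒ ion charge 1−.
One 1+ cation balances one 1− anion.

[Pd(CN)(phen)(py)][Os(bipy)Br2(C2O4)]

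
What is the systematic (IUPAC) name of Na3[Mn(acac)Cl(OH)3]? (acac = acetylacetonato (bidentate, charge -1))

The 3 sodium counter-ions carry a total charge of +3, so each complex ion is 3−.
Ligand charges: 3×hydroxo (-1 each), 1×acetylacetonato (-1 each), 1×chloro (-1 each); total -5. So Mn + (-5) = 3−, giving Mn = +2.
The complex ion is anionic, so manganese takes the -ate form manganate(II).

sodium (acetylacetonato)chlorotrihydroxomanganate(II)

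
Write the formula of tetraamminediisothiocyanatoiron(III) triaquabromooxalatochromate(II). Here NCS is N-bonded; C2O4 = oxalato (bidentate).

Cation [Fe…]: ligand charges -2, Fe(III) ⇒ ion charge 1+.
Anion [Cr…]: ligand charges -3, Cr(II) ⇒ ion charge 1−.
One 1+ cation balances one 1− anion.

[Fe(NCS)2(NH3)4][CrBr(C2O4)(H2O)3]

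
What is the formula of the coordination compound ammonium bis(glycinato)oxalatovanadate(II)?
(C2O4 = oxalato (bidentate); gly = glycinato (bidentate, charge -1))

(NH4)2[V(C2O4)(gly)2]

Ligands: 1 oxalato (C2O4, -2), 2 glycinato (gly, -1). Ligand charge sum = -4.
With V in oxidation state +2, the complex ion is [V...]^2−.
Charge balance with ammonium (+1) requires 1 complex ion per 2 ammonium.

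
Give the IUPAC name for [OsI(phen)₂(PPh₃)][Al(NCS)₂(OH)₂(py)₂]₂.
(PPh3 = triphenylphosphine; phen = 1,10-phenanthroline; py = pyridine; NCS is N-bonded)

iodobis(1,10-phenanthroline)(triphenylphosphine)osmium(III) dihydroxodiisothiocyanatobis(pyridine)aluminate(III)

Both ions are complex: the cation is named first with the plain metal name, the anion second with the -ate form; each ion's ligands are alphabetised independently.
Aluminium is always +3 in its complexes; the anion's ligand charges sum to -4, so the complex anion is 1−.
With 2 anions per cation, the cation must be 2×1 = 2+.
Cation: ligand charges sum to -1; for the ion to be 2+, Os = +3.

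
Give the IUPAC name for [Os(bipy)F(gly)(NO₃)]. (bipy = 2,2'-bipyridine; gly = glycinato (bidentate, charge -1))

There is no counter-ion, so the complex is neutral overall.
Ligand charges: 1×2,2'-bipyridine (neutral), 1×glycinato (-1 each), 1×fluoro (-1 each), 1×nitrato (-1 each); total -3. So Os + (-3) = 0, giving Os = +3.
Ligands are named alphabetically: bipyridine before fluoro before glycinato before nitrato.

(2,2'-bipyridine)fluoro(glycinato)nitratoosmium(III)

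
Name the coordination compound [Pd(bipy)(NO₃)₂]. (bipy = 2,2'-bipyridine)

There is no counter-ion, so the complex is neutral overall.
Ligand charges: 1×2,2'-bipyridine (neutral), 2×nitrato (-1 each); total -2. So Pd + (-2) = 0, giving Pd = +2.
Ligands are named alphabetically: bipyridine before nitrato.

(2,2'-bipyridine)dinitratopalladium(II)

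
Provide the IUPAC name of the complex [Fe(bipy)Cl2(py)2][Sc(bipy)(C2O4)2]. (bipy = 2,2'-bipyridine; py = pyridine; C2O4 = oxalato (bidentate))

(2,2'-bipyridine)dichlorobis(pyridine)iron(III) (2,2'-bipyridine)dioxalatoscandate(III)

Both ions are complex: the cation is named first with the plain metal name, the anion second with the -ate form; each ion's ligands are alphabetised independently.
Scandium is always +3 in its complexes; the anion's ligand charges sum to -4, so the complex anion is 1−.
A 1:1 salt means the cation carries the equal and opposite charge, 1+.
Cation: ligand charges sum to -2; for the ion to be 1+, Fe = +3.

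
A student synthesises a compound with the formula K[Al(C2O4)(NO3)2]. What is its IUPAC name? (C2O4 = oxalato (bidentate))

The 1 potassium counter-ion carries a total charge of +1, so each complex ion is 1−.
Ligand charges: 2×nitrato (-1 each), 1×oxalato (-2 each); total -4. So Al + (-4) = 1−, giving Al = +3.
The complex ion is anionic, so aluminium takes the -ate form aluminate(III).

potassium dinitratooxalatoaluminate(III)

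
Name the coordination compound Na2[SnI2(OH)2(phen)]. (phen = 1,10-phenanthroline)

The 2 sodium counter-ions carry a total charge of +2, so each complex ion is 2−.
Ligand charges: 2×hydroxo (-1 each), 2×iodo (-1 each), 1×1,10-phenanthroline (neutral); total -4. So Sn + (-4) = 2−, giving Sn = +2.
Ligands are named alphabetically: hydroxo before iodo before phenanthroline.
The complex ion is anionic, so tin takes the -ate form stannate(II).

sodium dihydroxodiiodo(1,10-phenanthroline)stannate(II)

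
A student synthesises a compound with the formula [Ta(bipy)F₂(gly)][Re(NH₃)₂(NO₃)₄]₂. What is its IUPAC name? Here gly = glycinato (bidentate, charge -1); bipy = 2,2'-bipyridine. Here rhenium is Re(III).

Both ions are complex: the cation is named first with the plain metal name, the anion second with the -ate form; each ion's ligands are alphabetised independently.
Re is given as +3; the anion's ligand charges sum to -4, so the complex anion is 1−.
With 2 anions per cation, the cation must be 2×1 = 2+.
Cation: ligand charges sum to -3; for the ion to be 2+, Ta = +5.

(2,2'-bipyridine)difluoro(glycinato)tantalum(V) diamminetetranitratorhenate(III)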